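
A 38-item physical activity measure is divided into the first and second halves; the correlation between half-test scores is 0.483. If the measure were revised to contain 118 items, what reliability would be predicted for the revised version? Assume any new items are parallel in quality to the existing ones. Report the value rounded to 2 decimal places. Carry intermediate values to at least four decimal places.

Spearman-Brown correction (n = 2): r_full = 2·0.483/(1 + 0.483) = 0.6514
Length factor from 38 to 118 items: n = 118/38 = 3.1053
r_new = n·r_full / (1 + (n − 1)·r_full) = 2.0228 / 2.3714 ≈ 0.8530

0.85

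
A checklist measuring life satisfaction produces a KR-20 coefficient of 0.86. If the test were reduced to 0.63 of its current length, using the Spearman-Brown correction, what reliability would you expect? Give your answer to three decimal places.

0.795

Apply the Spearman-Brown prophecy formula, r' = nr / [1 + (n − 1)r]:
r_new = 0.63·0.86 / [1 + (0.63 − 1)·0.86]
     = 0.5418 / 0.6818 = 0.7947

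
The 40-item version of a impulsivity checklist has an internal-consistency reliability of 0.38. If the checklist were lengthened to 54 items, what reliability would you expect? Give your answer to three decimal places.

Length ratio n = 54/40 = 1.35
r_new = (1.35 × 0.38) / (1 + (1.35 − 1) × 0.38)
r_new = 0.5130 / 1.1330 ≈ 0.4528

0.453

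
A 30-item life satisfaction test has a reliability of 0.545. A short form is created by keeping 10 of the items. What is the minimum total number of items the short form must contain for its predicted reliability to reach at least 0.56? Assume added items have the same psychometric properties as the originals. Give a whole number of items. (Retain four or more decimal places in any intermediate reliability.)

32

First, r for the 10-item form: n = 10/30 = 0.3333, so r_10 = 0.3333·0.545/(1 + (0.3333 − 1)·0.545) = 0.2853
Length factor from the short form to reach 0.56: n' = 0.56(1 − 0.2853) / [0.2853(1 − 0.56)] ≈ 3.1883
Items = 3.1883 × 10 ≈ 31.88 → 32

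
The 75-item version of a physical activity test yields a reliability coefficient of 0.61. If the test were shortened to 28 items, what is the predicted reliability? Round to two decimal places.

0.37

Length ratio n = 28/75 = 0.3733
r_new = (0.3733 × 0.61) / (1 + (0.3733 − 1) × 0.61)
     = 0.2277 / 0.6177 = 0.3686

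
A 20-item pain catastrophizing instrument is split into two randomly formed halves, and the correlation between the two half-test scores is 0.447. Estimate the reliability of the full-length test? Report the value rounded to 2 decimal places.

0.62

Apply the Spearman-Brown correction with n = 2:
r_full = 2r_hh / (1 + r_hh) = 2 × 0.447 / (1 + 0.447)
       = 0.8940 / 1.4470 = 0.6178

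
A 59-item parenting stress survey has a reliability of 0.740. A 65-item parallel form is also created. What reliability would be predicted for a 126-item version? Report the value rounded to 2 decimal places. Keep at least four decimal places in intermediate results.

0.86

Only the ratio of lengths matters: n = 126/59 = 2.1356
r_{126} = n·r / (1 + (n − 1)·r) = 1.5803 / 1.8403 ≈ 0.8587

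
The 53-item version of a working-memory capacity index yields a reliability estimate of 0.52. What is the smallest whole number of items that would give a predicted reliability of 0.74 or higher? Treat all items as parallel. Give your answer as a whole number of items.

n = 0.74 × (1 − 0.52) / [ 0.52 × (1 − 0.74) ]
  = 0.3552 / 0.1352 = 2.6272
So the test needs 2.6272 × 53 ≈ 139.24 items; rounding up, 140.

140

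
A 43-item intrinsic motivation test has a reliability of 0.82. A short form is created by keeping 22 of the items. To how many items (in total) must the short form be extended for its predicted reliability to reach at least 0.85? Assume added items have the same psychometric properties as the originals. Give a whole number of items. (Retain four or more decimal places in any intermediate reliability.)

54

Short-form reliability: n = 22/43 = 0.5116; r_22 = n·r/(1+(n−1)r) ≈ 0.6998
Length factor from the short form to reach 0.85: n' = 0.85(1 − 0.6998) / [0.6998(1 − 0.85)] ≈ 2.4309
Total items = 2.4309 × 22 = 53.48, rounded up to 54.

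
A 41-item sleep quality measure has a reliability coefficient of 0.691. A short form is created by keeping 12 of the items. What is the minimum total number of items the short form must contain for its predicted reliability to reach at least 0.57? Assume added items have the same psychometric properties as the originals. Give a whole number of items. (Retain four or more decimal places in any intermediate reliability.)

Short-form reliability: n = 12/41 = 0.2927; r_12 = n·r/(1+(n−1)r) ≈ 0.3956
Then solve for n' with r_old = 0.3956, r_target = 0.57: n' = 0.57(1 − 0.3956)/[0.3956(1 − 0.57)] = 2.0252
Total items = 2.0252 × 12 = 24.30, rounded up to 25.

25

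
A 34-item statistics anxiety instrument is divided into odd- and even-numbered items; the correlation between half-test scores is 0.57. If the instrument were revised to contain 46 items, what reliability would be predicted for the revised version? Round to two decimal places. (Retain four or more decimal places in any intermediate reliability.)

Full-test reliability from the split-half r: r_full = 2(0.57)/(1 + 0.57) = 0.7261
Then adjust to 46 items: n = 46/34 = 1.3529
r_new = n·r_full / (1 + (n − 1)·r_full) = 0.9823 / 1.2562 ≈ 0.7820

0.78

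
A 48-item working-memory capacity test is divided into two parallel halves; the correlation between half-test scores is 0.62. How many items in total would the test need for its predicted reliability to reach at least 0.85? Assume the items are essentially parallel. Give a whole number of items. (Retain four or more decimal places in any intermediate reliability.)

84

Corrected full-test reliability: r_full = 2 × 0.62 / (1 + 0.62) ≈ 0.7654
Solve Spearman-Brown for n: n = 0.85(1 − 0.7654) / [0.7654(1 − 0.85)] = 1.7369
Items = 1.7369 × 48 ≈ 83.37 → 84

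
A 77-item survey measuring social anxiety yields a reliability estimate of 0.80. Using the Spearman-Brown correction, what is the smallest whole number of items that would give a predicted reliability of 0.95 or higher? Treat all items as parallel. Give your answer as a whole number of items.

Spearman-Brown solved for the length factor n:
n = r*(1 − r) / [ r (1 − r*) ]
n = 0.95(1 − 0.80) / [0.80(1 − 0.95)]
  = 0.1900 / 0.0400 = 4.7500
4.7500 × 77 = 365.75 → 366 items

366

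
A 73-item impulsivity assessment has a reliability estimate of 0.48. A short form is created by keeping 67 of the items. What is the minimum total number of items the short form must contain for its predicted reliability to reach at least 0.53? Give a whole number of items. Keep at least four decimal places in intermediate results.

Short-form reliability: n = 67/73 = 0.9178; r_67 = n·r/(1+(n−1)r) ≈ 0.4586
Then solve for n' with r_old = 0.4586, r_target = 0.53: n' = 0.53(1 − 0.4586)/[0.4586(1 − 0.53)] = 1.3313
Total items = 1.3313 × 67 = 89.20, rounded up to 90.

90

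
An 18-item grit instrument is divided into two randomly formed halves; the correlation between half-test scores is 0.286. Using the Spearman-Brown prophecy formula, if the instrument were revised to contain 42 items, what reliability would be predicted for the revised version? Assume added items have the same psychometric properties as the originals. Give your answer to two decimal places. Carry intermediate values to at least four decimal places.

0.65

Spearman-Brown correction (n = 2): r_full = 2·0.286/(1 + 0.286) = 0.4448
Length factor from 18 to 42 items: n = 42/18 = 2.3333
r_new = n·r_full / (1 + (n − 1)·r_full) = 1.0379 / 1.5931 ≈ 0.6515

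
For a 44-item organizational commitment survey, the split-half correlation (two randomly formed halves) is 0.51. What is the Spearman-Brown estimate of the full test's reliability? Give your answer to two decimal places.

Apply the Spearman-Brown correction with n = 2:
r_full = 2(0.51) / (1 + 0.51)
r_full = 1.0200 / 1.5100 ≈ 0.6755

0.68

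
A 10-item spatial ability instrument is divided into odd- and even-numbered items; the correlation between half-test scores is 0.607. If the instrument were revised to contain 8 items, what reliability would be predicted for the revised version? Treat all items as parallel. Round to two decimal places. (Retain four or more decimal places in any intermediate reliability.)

0.71

First correct the split-half correlation to full-test reliability: r_full = 2 × 0.607 / (1 + 0.607) ≈ 0.7554
Length factor from 10 to 8 items: n = 8/10 = 0.8000
r_new = n·r_full / (1 + (n − 1)·r_full) = 0.6043 / 0.8489 ≈ 0.7119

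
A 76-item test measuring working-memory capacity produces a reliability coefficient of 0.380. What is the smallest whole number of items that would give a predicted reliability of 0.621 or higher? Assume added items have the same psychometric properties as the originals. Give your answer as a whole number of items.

Invert Spearman-Brown to solve for n:
n = r_target (1 − r_old) / [ r_old (1 − r_target) ]
n = [0.621 × 0.620] / [0.380 × 0.379]
  = 0.385020 / 0.144020 = 2.6734
Items needed = n × 76 = 2.6734 × 76 ≈ 203.18 → round up to 204

204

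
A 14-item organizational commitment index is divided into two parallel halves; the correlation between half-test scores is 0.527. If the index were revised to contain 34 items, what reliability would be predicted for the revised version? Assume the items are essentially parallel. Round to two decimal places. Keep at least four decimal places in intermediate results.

Full-test reliability from the split-half r: r_full = 2(0.527)/(1 + 0.527) = 0.6902
Length factor from 14 to 34 items: n = 34/14 = 2.4286
r_new = n·r_full / (1 + (n − 1)·r_full) = 1.6762 / 1.9860 ≈ 0.8440

0.84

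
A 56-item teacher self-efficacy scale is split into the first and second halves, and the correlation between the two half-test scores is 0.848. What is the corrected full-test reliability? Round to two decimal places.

0.92

The full test is twice the length of either half (n = 2).
r_full = 2r_hh / (1 + r_hh) = 2 × 0.848 / (1 + 0.848)
       = 1.6960 / 1.8480 = 0.9177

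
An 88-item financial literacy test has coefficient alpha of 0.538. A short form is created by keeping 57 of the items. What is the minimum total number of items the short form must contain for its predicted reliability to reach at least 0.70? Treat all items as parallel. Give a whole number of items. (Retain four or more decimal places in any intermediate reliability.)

177

Short-form reliability: n = 57/88 = 0.6477; r_57 = n·r/(1+(n−1)r) ≈ 0.4300
Length factor from the short form to reach 0.70: n' = 0.70(1 − 0.4300) / [0.4300(1 − 0.70)] ≈ 3.0930
Items = 3.0930 × 57 ≈ 176.30 → 177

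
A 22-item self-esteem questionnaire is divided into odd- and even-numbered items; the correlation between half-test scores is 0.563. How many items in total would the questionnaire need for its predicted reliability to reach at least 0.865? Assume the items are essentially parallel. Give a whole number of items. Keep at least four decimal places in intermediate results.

r_full = 2(0.563)/(1 + 0.563) = 0.7204
n = r_tgt(1 − r_full) / [r_full(1 − r_tgt)] = 0.865 × 0.2796 / (0.7204 × 0.135) ≈ 2.4868
Required items = 2.4868 × 22 = 54.71, so 55 items.

55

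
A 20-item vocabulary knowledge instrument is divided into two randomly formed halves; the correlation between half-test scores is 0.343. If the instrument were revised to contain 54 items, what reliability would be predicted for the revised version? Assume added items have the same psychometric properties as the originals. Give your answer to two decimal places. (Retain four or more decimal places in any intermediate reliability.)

0.74

Full-test reliability from the split-half r: r_full = 2(0.343)/(1 + 0.343) = 0.5108
Then adjust to 54 items: n = 54/20 = 2.7000
r_new = n·r_full / (1 + (n − 1)·r_full) = 1.3792 / 1.8684 ≈ 0.7382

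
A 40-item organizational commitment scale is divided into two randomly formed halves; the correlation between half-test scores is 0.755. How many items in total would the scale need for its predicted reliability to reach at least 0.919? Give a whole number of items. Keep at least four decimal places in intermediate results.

74

Corrected full-test reliability: r_full = 2 × 0.755 / (1 + 0.755) ≈ 0.8604
Solve Spearman-Brown for n: n = 0.919(1 − 0.8604) / [0.8604(1 − 0.919)] = 1.8408
Items = 1.8408 × 40 ≈ 73.63 → 74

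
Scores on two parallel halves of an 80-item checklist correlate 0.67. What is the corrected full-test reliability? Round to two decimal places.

Apply the Spearman-Brown correction with n = 2:
r_full = 2(0.67) / (1 + 0.67)
r_full = 1.3400 / 1.6700 ≈ 0.8024

0.80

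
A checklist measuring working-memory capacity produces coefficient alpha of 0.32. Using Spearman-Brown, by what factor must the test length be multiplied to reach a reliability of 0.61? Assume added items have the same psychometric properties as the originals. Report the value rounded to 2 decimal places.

3.32

n = [0.61 × 0.68] / [0.32 × 0.39]
n = 0.4148 / 0.1248 ≈ 3.3237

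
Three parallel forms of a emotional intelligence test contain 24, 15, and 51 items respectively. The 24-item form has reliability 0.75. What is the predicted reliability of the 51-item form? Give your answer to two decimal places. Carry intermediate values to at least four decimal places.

Only the ratio of lengths matters: n = 51/24 = 2.1250
r_{51} = n·r / (1 + (n − 1)·r) = 1.5938 / 1.8438 ≈ 0.8644

0.86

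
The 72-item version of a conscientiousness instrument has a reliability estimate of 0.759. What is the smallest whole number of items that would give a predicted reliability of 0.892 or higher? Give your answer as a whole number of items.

189

n = 0.892(1 − 0.759) / [0.759(1 − 0.892)]
n = 0.214972 / 0.081972 ≈ 2.6225
2.6225 × 72 = 188.82 → 189 items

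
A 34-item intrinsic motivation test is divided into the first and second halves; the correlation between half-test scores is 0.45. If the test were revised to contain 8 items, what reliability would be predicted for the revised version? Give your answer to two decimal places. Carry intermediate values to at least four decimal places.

0.28

Spearman-Brown correction (n = 2): r_full = 2·0.45/(1 + 0.45) = 0.6207
Length factor from 34 to 8 items: n = 8/34 = 0.2353
r_new = n·r_full / (1 + (n − 1)·r_full) = 0.1461 / 0.5254 ≈ 0.2781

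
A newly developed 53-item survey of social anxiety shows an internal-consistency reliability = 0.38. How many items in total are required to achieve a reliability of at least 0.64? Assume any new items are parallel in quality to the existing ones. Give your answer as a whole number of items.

Rearranging the Spearman-Brown formula for n,
n = r*(1 − r) / [ r (1 − r*) ]
n = 0.64(1 − 0.38) / [0.38(1 − 0.64)]
n = 0.3968 / 0.1368 ≈ 2.9006
2.9006 × 53 = 153.73 → 154 items

154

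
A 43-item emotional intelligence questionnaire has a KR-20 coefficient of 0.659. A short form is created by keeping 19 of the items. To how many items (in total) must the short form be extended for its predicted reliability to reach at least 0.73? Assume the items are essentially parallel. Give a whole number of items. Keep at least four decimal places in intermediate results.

Short-form reliability: n = 19/43 = 0.4419; r_19 = n·r/(1+(n−1)r) ≈ 0.4606
Length factor from the short form to reach 0.73: n' = 0.73(1 − 0.4606) / [0.4606(1 − 0.73)] ≈ 3.1663
Total items = 3.1663 × 19 = 60.16, rounded up to 61.

61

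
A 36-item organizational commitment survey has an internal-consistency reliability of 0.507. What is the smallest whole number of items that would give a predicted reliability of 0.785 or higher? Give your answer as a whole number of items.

Rearranging the Spearman-Brown formula for n,
n = r_target (1 − r_old) / [ r_old (1 − r_target) ]
n = 0.785 × (1 − 0.507) / [ 0.507 × (1 − 0.785) ]
n = 0.387005 / 0.109005 ≈ 3.5503
3.5503 × 36 = 127.81 → 128 items

128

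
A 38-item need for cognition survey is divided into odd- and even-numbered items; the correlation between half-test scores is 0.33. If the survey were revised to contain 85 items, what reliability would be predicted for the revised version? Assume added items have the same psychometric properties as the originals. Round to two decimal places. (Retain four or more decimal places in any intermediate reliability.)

Spearman-Brown correction (n = 2): r_full = 2·0.33/(1 + 0.33) = 0.4962
Length factor from 38 to 85 items: n = 85/38 = 2.2368
r_new = n·r_full / (1 + (n − 1)·r_full) = 1.1099 / 1.6137 ≈ 0.6878

0.69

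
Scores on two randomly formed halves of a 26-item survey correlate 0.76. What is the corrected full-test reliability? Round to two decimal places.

0.86

The full test is twice the length of either half (n = 2).
r_full = 2r_hh / (1 + r_hh) = 2 × 0.76 / (1 + 0.76)
       = 1.5200 / 1.7600 = 0.8636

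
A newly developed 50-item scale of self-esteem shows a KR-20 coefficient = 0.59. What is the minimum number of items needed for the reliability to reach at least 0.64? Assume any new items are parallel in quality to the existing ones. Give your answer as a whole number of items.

62

n = 0.64(1 − 0.59) / [0.59(1 − 0.64)]
n = 0.2624 / 0.2124 ≈ 1.2354
1.2354 × 50 = 61.77 → 62 items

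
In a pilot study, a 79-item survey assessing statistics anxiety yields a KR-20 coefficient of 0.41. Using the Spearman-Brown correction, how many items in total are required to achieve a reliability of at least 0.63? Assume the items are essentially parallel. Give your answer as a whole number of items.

194

n = 0.63(1 − 0.41) / [0.41(1 − 0.63)]
n = 0.3717 / 0.1517 ≈ 2.4502
So the test needs 2.4502 × 79 ≈ 193.57 items; rounding up, 194.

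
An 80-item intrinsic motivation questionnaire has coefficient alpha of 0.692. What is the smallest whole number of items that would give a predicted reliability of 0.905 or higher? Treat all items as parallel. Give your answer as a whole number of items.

340

n = 0.905(1 − 0.692) / [0.692(1 − 0.905)]
n = 0.278740 / 0.065740 ≈ 4.2400
So the test needs 4.2400 × 80 ≈ 339.20 items; rounding up, 340.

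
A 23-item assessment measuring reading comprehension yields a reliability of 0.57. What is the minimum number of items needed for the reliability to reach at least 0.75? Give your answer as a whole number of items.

53

Rearranging the Spearman-Brown formula for n,
n = r_target (1 − r_old) / [ r_old (1 − r_target) ]
n = 0.75 × (1 − 0.57) / [ 0.57 × (1 − 0.75) ]
  = 0.3225 / 0.1425 = 2.2632
2.2632 × 23 = 52.05 → 53 items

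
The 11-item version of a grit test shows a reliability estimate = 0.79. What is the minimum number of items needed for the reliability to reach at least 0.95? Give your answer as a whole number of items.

Spearman-Brown solved for the length factor n:
n = r_target (1 − r_old) / [ r_old (1 − r_target) ]
n = [0.95 × 0.21] / [0.79 × 0.05]
  = 0.1995 / 0.0395 = 5.0506
Items needed = n × 11 = 5.0506 × 11 ≈ 55.56 → round up to 56

56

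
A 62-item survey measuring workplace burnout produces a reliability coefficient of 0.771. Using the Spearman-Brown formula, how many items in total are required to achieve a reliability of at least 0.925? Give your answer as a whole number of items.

228

Invert Spearman-Brown to solve for n:
n = r_target (1 − r_old) / [ r_old (1 − r_target) ]
n = 0.925 × (1 − 0.771) / [ 0.771 × (1 − 0.925) ]
  = 0.211825 / 0.057825 = 3.6632
So the test needs 3.6632 × 62 ≈ 227.12 items; rounding up, 228.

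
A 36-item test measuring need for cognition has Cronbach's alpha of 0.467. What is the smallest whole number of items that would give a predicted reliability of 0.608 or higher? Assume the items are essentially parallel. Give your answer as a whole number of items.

Invert Spearman-Brown to solve for n:
n = r*(1 − r) / [ r (1 − r*) ]
n = [0.608 × 0.533] / [0.467 × 0.392]
  = 0.324064 / 0.183064 = 1.7702
1.7702 × 36 = 63.73 → 64 items

64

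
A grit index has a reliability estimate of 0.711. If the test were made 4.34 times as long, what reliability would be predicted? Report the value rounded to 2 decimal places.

0.91

Apply the Spearman-Brown prophecy formula, r' = nr / [1 + (n − 1)r]:
r_new = (4.34 × 0.711) / (1 + (4.34 − 1) × 0.711)
     = 3.0857 / 3.3747 = 0.9144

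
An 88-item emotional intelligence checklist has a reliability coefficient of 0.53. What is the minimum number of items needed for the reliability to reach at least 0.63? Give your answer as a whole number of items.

n = [0.63 × 0.47] / [0.53 × 0.37]
  = 0.2961 / 0.1961 = 1.5099
Items needed = n × 88 = 1.5099 × 88 ≈ 132.87 → round up to 133

133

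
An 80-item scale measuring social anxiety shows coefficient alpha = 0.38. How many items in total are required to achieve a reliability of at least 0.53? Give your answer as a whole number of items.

n = 0.53 × (1 − 0.38) / [ 0.38 × (1 − 0.53) ]
n = 0.3286 / 0.1786 ≈ 1.8399
1.8399 × 80 = 147.19 → 148 items

148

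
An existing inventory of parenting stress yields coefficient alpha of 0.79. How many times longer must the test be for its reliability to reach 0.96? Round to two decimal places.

6.38

Rearranging the Spearman-Brown formula for n,
n = r_target (1 − r_old) / [ r_old (1 − r_target) ]
n = 0.96 × (1 − 0.79) / [ 0.79 × (1 − 0.96) ]
  = 0.2016 / 0.0316 = 6.3797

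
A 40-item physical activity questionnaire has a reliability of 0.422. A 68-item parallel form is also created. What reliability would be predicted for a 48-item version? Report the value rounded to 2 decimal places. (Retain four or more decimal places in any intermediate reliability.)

Only the ratio of lengths matters: n = 48/40 = 1.2000
r_{48} = n·r / (1 + (n − 1)·r) = 0.5064 / 1.0844 ≈ 0.4670

0.47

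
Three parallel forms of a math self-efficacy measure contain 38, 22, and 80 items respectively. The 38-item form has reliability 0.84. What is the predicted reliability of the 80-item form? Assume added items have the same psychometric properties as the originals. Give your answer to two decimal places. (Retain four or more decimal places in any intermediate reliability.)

The 22-item form is not needed; work directly from the 38-item form with n = 80/38 = 2.1053.
r_{80} = n·r / (1 + (n − 1)·r) = 1.7685 / 1.9285 ≈ 0.9170

0.92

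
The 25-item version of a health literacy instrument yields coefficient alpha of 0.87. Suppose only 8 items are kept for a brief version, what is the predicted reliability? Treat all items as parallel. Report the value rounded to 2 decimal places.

0.68

n = 8/25 = 0.32
Apply the Spearman-Brown prophecy formula, r' = nr / [1 + (n − 1)r]:
r_new = (0.32 × 0.87) / (1 + (0.32 − 1) × 0.87)
     = 0.2784 / 0.4084 = 0.6817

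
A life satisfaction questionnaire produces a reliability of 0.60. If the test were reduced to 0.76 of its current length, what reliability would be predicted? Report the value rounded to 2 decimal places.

r_new = (0.76 × 0.60) / (1 + (0.76 − 1) × 0.60)
     = 0.4560 / 0.8560 = 0.5327

0.53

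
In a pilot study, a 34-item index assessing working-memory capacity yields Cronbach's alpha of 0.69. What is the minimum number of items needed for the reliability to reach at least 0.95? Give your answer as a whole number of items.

291

Spearman-Brown solved for the length factor n:
n = r*(1 − r) / [ r (1 − r*) ]
n = 0.95(1 − 0.69) / [0.69(1 − 0.95)]
n = 0.2945 / 0.0345 ≈ 8.5362
So the test needs 8.5362 × 34 ≈ 290.23 items; rounding up, 291.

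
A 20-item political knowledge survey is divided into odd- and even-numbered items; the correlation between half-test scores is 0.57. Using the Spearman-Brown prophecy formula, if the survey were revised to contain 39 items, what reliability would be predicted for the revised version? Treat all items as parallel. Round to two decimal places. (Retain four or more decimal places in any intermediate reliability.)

0.84

Spearman-Brown correction (n = 2): r_full = 2·0.57/(1 + 0.57) = 0.7261
Then adjust to 39 items: n = 39/20 = 1.9500
r_new = n·r_full / (1 + (n − 1)·r_full) = 1.4159 / 1.6898 ≈ 0.8379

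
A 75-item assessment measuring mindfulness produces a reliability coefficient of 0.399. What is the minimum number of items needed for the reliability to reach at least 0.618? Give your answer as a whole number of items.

183

n = 0.618 × (1 − 0.399) / [ 0.399 × (1 − 0.618) ]
n = 0.371418 / 0.152418 ≈ 2.4368
2.4368 × 75 = 182.76 → 183 items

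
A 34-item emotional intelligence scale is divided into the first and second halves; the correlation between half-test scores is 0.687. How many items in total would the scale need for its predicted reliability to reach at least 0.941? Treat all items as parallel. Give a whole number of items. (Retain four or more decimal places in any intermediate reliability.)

Corrected full-test reliability: r_full = 2 × 0.687 / (1 + 0.687) ≈ 0.8145
n = r_tgt(1 − r_full) / [r_full(1 − r_tgt)] = 0.941 × 0.1855 / (0.8145 × 0.059) ≈ 3.6324
Items = 3.6324 × 34 ≈ 123.50 → 124

124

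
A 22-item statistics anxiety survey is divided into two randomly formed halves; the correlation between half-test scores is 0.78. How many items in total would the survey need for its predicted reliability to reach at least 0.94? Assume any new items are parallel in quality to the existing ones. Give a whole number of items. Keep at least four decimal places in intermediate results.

49

Corrected full-test reliability: r_full = 2 × 0.78 / (1 + 0.78) ≈ 0.8764
n = r_tgt(1 − r_full) / [r_full(1 − r_tgt)] = 0.94 × 0.1236 / (0.8764 × 0.06) ≈ 2.2095
Items = 2.2095 × 22 ≈ 48.61 → 49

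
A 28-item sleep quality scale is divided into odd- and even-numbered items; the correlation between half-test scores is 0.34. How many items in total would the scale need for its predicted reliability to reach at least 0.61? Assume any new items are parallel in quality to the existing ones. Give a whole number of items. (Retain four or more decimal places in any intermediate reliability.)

r_full = 2(0.34)/(1 + 0.34) = 0.5075
Solve Spearman-Brown for n: n = 0.61(1 − 0.5075) / [0.5075(1 − 0.61)] = 1.5179
Required items = 1.5179 × 28 = 42.50, so 43 items.

43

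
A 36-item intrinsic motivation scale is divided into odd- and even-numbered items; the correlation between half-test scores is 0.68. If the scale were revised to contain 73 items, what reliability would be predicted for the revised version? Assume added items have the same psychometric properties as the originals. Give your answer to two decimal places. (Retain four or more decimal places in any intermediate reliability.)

Spearman-Brown correction (n = 2): r_full = 2·0.68/(1 + 0.68) = 0.8095
Then adjust to 73 items: n = 73/36 = 2.0278
r_new = n·r_full / (1 + (n − 1)·r_full) = 1.6415 / 1.8320 ≈ 0.8960

0.90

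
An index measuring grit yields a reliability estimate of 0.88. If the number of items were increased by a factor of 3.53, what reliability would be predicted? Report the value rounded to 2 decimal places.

0.96

r_new = 3.53·0.88 / [1 + (3.53 − 1)·0.88]
r_new = 3.1064 / 3.2264 ≈ 0.9628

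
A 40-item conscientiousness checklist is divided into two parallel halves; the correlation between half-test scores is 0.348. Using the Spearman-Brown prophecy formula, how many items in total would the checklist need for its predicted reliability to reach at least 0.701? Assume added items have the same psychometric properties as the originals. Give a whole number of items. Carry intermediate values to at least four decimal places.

r_full = 2(0.348)/(1 + 0.348) = 0.5163
n = r_tgt(1 − r_full) / [r_full(1 − r_tgt)] = 0.701 × 0.4837 / (0.5163 × 0.299) ≈ 2.1964
Required items = 2.1964 × 40 = 87.86, so 88 items.

88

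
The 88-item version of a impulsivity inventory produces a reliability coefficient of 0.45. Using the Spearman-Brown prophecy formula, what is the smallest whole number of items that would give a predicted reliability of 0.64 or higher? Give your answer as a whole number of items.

192

Rearranging the Spearman-Brown formula for n,
n = r_target (1 − r_old) / [ r_old (1 − r_target) ]
n = 0.64(1 − 0.45) / [0.45(1 − 0.64)]
  = 0.3520 / 0.1620 = 2.1728
So the test needs 2.1728 × 88 ≈ 191.21 items; rounding up, 192.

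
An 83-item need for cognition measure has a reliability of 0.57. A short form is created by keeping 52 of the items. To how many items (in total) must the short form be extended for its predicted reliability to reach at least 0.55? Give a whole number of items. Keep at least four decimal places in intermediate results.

First, r for the 52-item form: n = 52/83 = 0.6265, so r_52 = 0.6265·0.57/(1 + (0.6265 − 1)·0.57) = 0.4537
Then solve for n' with r_old = 0.4537, r_target = 0.55: n' = 0.55(1 − 0.4537)/[0.4537(1 − 0.55)] = 1.4717
Total items = 1.4717 × 52 = 76.53, rounded up to 77.

77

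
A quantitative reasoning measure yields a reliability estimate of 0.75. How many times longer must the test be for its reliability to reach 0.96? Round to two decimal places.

8.00

n = 0.96 × (1 − 0.75) / [ 0.75 × (1 − 0.96) ]
n = 0.2400 / 0.0300 ≈ 8.0000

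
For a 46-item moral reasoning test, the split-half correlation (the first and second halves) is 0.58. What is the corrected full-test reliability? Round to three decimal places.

0.734

r_full = 2(0.58) / (1 + 0.58)
r_full = 1.1600 / 1.5800 ≈ 0.7342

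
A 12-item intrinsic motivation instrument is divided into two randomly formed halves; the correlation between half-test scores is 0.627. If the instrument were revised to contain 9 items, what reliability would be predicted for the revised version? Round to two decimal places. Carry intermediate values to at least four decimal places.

0.72

Spearman-Brown correction (n = 2): r_full = 2·0.627/(1 + 0.627) = 0.7707
Then adjust to 9 items: n = 9/12 = 0.7500
r_new = n·r_full / (1 + (n − 1)·r_full) = 0.5780 / 0.8073 ≈ 0.7160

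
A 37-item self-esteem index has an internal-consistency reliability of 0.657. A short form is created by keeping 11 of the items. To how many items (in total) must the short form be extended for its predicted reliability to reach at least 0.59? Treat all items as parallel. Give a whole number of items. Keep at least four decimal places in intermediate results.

28

First, r for the 11-item form: n = 11/37 = 0.2973, so r_11 = 0.2973·0.657/(1 + (0.2973 − 1)·0.657) = 0.3628
Length factor from the short form to reach 0.59: n' = 0.59(1 − 0.3628) / [0.3628(1 − 0.59)] ≈ 2.5274
Total items = 2.5274 × 11 = 27.80, rounded up to 28.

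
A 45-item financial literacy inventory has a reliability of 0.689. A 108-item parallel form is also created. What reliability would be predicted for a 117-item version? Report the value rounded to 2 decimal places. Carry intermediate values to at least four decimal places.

The 108-item form is not needed; work directly from the 45-item form with n = 117/45 = 2.6000.
r_{117} = n·r / (1 + (n − 1)·r) = 1.7914 / 2.1024 ≈ 0.8521

0.85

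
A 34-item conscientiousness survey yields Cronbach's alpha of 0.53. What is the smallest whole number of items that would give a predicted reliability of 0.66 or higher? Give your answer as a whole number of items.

59

Rearranging the Spearman-Brown formula for n,
n = r*(1 − r) / [ r (1 − r*) ]
n = [0.66 × 0.47] / [0.53 × 0.34]
  = 0.3102 / 0.1802 = 1.7214
1.7214 × 34 = 58.53 → 59 items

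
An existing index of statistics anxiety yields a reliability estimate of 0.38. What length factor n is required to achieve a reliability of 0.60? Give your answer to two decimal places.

2.45

n = 0.60 × (1 − 0.38) / [ 0.38 × (1 − 0.60) ]
n = 0.3720 / 0.1520 ≈ 2.4474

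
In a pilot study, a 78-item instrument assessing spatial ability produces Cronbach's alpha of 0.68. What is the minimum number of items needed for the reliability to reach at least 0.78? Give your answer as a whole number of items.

Invert Spearman-Brown to solve for n:
n = r_target (1 − r_old) / [ r_old (1 − r_target) ]
n = 0.78 × (1 − 0.68) / [ 0.68 × (1 − 0.78) ]
  = 0.2496 / 0.1496 = 1.6684
So the test needs 1.6684 × 78 ≈ 130.14 items; rounding up, 131.

131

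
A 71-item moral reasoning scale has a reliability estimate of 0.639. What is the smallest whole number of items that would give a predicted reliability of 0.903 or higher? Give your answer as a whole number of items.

374

n = [0.903 × 0.361] / [0.639 × 0.097]
  = 0.325983 / 0.061983 = 5.2592
5.2592 × 71 = 373.40 → 374 items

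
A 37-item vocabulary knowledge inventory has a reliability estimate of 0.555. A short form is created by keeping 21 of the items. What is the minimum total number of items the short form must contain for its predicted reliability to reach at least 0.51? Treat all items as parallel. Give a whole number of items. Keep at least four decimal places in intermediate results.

First, r for the 21-item form: n = 21/37 = 0.5676, so r_21 = 0.5676·0.555/(1 + (0.5676 − 1)·0.555) = 0.4145
Length factor from the short form to reach 0.51: n' = 0.51(1 − 0.4145) / [0.4145(1 − 0.51)] ≈ 1.4702
Total items = 1.4702 × 21 = 30.87, rounded up to 31.

31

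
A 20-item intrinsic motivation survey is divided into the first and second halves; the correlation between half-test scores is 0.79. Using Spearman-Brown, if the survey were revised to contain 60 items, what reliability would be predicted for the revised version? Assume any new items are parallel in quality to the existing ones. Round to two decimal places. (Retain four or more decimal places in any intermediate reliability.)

0.96

Spearman-Brown correction (n = 2): r_full = 2·0.79/(1 + 0.79) = 0.8827
Length factor from 20 to 60 items: n = 60/20 = 3.0000
r_new = n·r_full / (1 + (n − 1)·r_full) = 2.6481 / 2.7654 ≈ 0.9576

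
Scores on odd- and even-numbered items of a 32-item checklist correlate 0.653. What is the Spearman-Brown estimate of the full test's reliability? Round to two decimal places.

0.79

Each half is half the length of the full test, so the full test is n = 2 times a half.
r_full = 2(0.653) / (1 + 0.653)
       = 1.3060 / 1.6530 = 0.7901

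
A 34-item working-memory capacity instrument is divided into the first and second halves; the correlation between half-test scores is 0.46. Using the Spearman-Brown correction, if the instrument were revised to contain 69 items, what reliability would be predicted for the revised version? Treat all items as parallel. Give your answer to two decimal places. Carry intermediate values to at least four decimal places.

0.78

Spearman-Brown correction (n = 2): r_full = 2·0.46/(1 + 0.46) = 0.6301
Length factor from 34 to 69 items: n = 69/34 = 2.0294
r_new = n·r_full / (1 + (n − 1)·r_full) = 1.2787 / 1.6486 ≈ 0.7756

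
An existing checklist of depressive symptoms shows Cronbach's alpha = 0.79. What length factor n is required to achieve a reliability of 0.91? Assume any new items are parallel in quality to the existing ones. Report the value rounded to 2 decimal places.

2.69

n = 0.91 × (1 − 0.79) / [ 0.79 × (1 − 0.91) ]
  = 0.1911 / 0.0711 = 2.6878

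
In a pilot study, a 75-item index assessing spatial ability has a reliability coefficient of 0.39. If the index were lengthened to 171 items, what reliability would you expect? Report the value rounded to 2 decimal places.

0.59

The new length is 171/75 = 2.28 times the old.
r_new = (2.28 × 0.39) / (1 + (2.28 − 1) × 0.39)
r_new = 0.8892 / 1.4992 ≈ 0.5931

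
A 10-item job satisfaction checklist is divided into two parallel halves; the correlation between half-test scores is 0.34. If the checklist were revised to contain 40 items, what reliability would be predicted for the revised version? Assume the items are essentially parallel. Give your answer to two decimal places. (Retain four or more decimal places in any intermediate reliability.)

0.80

Full-test reliability from the split-half r: r_full = 2(0.34)/(1 + 0.34) = 0.5075
Then adjust to 40 items: n = 40/10 = 4.0000
r_new = n·r_full / (1 + (n − 1)·r_full) = 2.0300 / 2.5225 ≈ 0.8048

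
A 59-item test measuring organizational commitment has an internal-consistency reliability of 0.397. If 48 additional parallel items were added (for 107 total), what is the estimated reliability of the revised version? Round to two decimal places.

Length ratio n = 107/59 = 1.8136
Spearman-Brown: r_new = n·r / (1 + (n − 1)·r)
r_new = (1.8136 × 0.397) / (1 + (1.8136 − 1) × 0.397)
     = 0.7200 / 1.3230 = 0.5442

0.54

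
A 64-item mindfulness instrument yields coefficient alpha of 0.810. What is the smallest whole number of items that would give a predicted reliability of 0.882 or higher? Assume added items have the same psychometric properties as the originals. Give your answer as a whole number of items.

113

Rearranging the Spearman-Brown formula for n,
n = r*(1 − r) / [ r (1 − r*) ]
n = [0.882 × 0.190] / [0.810 × 0.118]
  = 0.167580 / 0.095580 = 1.7533
1.7533 × 64 = 112.21 → 113 items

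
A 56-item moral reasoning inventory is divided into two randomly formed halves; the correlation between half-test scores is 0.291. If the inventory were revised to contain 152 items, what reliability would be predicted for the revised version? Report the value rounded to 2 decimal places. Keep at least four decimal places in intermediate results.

Spearman-Brown correction (n = 2): r_full = 2·0.291/(1 + 0.291) = 0.4508
Length factor from 56 to 152 items: n = 152/56 = 2.7143
r_new = n·r_full / (1 + (n − 1)·r_full) = 1.2236 / 1.7728 ≈ 0.6902

0.69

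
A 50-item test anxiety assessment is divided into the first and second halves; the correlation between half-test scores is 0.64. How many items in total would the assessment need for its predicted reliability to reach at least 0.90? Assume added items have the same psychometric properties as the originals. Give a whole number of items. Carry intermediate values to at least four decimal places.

Corrected full-test reliability: r_full = 2 × 0.64 / (1 + 0.64) ≈ 0.7805
Solve Spearman-Brown for n: n = 0.90(1 − 0.7805) / [0.7805(1 − 0.90)] = 2.5311
Required items = 2.5311 × 50 = 126.55, so 127 items.

127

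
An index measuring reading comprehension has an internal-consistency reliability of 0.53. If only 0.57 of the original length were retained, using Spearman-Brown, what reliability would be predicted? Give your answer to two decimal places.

r_new = (0.57 × 0.53) / (1 + (0.57 − 1) × 0.53)
r_new = 0.3021 / 0.7721 ≈ 0.3913

0.39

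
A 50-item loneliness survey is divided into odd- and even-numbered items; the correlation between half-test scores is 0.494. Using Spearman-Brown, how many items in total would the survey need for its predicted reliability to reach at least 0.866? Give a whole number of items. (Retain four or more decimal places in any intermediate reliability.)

166

r_full = 2(0.494)/(1 + 0.494) = 0.6613
n = r_tgt(1 − r_full) / [r_full(1 − r_tgt)] = 0.866 × 0.3387 / (0.6613 × 0.134) ≈ 3.3100
Required items = 3.3100 × 50 = 165.50, so 166 items.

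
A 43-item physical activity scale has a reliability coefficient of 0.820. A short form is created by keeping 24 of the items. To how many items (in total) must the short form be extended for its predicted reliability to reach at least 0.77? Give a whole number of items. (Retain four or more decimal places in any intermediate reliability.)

Short-form reliability: n = 24/43 = 0.5581; r_24 = n·r/(1+(n−1)r) ≈ 0.7177
Then solve for n' with r_old = 0.7177, r_target = 0.77: n' = 0.77(1 − 0.7177)/[0.7177(1 − 0.77)] = 1.3168
Items = 1.3168 × 24 ≈ 31.60 → 32

32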